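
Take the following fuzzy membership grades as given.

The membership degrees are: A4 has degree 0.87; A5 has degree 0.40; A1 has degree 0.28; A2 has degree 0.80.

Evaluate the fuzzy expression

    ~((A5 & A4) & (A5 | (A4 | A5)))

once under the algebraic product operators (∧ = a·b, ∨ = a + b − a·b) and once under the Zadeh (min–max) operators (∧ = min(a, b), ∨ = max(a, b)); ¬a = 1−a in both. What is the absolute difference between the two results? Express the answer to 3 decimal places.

Under algebraic product:
  A5 & A4 = a·b on (0.4000, 0.8700) = 0.3480
  A4 | A5 = a + b − a·b on (0.8700, 0.4000) = 0.9220
  A5 | (A4 | A5) = a + b − a·b on (0.4000, 0.9220) = 0.9532
  (A5 & A4) & (A5 | (A4 | A5)) = a·b on (0.3480, 0.9532) = 0.3317
  ~((A5 & A4) & (A5 | (A4 | A5))) = 1 − 0.3317 = 0.6683
  → value = 0.6683
Under Zadeh (min–max):
  A5 & A4 = min(a, b) on (0.40, 0.87) = 0.40
  A4 | A5 = max(a, b) on (0.87, 0.40) = 0.87
  A5 | (A4 | A5) = max(a, b) on (0.40, 0.87) = 0.87
  (A5 & A4) & (A5 | (A4 | A5)) = min(a, b) on (0.40, 0.87) = 0.40
  ~((A5 & A4) & (A5 | (A4 | A5))) = 1 − 0.40 = 0.60
  → value = 0.6000
|0.6683 − 0.6000| = 0.068

0.068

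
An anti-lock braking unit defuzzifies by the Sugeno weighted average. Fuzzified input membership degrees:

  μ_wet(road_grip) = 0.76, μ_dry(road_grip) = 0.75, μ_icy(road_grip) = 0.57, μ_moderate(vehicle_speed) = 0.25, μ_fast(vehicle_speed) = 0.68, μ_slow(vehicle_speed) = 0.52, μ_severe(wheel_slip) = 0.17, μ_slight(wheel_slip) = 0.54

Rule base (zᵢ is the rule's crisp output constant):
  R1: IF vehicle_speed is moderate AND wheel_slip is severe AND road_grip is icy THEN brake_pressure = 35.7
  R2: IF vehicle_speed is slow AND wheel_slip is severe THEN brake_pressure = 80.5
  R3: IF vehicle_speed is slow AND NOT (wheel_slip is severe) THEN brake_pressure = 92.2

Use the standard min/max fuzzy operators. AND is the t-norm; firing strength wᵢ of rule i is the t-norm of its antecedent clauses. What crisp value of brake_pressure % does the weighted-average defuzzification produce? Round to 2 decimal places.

78.72

R1 (z=35.7): moderate=0.25, severe=0.17, icy=0.57; AND[min(a, b)] → w = 0.17
R2 (z=80.5): slow=0.52, severe=0.17; AND[min(a, b)] → w = 0.17
R3 (z=92.2): slow=0.52, ¬severe=1−0.17=0.83; AND[min(a, b)] → w = 0.52
Weighted average = (0.17·35.7 + 0.17·80.5 + 0.52·92.2) / (0.17 + 0.17 + 0.52)
  = 67.6980 / 0.8600 = 78.72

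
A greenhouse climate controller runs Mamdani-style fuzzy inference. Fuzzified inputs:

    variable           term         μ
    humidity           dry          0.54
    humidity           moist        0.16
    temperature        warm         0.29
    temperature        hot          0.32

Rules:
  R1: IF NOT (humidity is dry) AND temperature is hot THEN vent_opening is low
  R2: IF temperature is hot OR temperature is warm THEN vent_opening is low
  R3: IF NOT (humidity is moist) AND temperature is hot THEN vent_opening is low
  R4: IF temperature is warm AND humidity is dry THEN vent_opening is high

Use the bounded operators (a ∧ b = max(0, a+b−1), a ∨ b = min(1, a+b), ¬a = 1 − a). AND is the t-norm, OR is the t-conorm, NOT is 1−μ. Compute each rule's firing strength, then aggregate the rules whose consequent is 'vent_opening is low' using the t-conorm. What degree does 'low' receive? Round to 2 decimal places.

R1: ¬dry=1−0.54=0.46, hot=0.32; AND[max(0, a+b−1)] → w = 0.00
R2: hot=0.32, warm=0.29; OR[min(1, a+b)] → w = 0.61
R3: ¬moist=1−0.16=0.84, hot=0.32; AND[max(0, a+b−1)] → w = 0.16
R4: warm=0.29, dry=0.54; AND[max(0, a+b−1)] → w = 0.00
Rules with consequent 'low': {R1, R2, R3} → strengths 0.00, 0.61, 0.16
Aggregate via t-conorm [min(1, a+b)]: 0.77

0.77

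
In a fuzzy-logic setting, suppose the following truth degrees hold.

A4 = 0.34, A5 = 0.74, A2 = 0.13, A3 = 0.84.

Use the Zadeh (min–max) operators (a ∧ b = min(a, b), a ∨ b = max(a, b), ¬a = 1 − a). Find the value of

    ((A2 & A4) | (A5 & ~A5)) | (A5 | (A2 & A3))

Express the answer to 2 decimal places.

0.74

A2 & A4 = min(a, b) on (0.13, 0.34) = 0.13
~A5 = 1 − 0.74 = 0.26
A5 & ~A5 = min(a, b) on (0.74, 0.26) = 0.26
(A2 & A4) | (A5 & ~A5) = max(a, b) on (0.13, 0.26) = 0.26
A2 & A3 = min(a, b) on (0.13, 0.84) = 0.13
A5 | (A2 & A3) = max(a, b) on (0.74, 0.13) = 0.74
((A2 & A4) | (A5 & ~A5)) | (A5 | (A2 & A3)) = max(a, b) on (0.26, 0.74) = 0.74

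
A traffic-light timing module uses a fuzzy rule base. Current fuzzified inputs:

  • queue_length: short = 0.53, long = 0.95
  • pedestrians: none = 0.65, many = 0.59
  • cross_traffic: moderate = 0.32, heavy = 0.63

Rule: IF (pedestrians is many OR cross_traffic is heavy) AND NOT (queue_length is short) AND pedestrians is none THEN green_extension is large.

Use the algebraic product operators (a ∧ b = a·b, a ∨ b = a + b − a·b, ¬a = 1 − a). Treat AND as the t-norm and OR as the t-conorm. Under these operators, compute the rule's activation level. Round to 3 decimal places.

firing strength: (many=0.59 OR heavy=0.63) = 0.8483; AND[a·b] with ¬short=1−0.53=0.47, none=0.65 → w = 0.2592

0.259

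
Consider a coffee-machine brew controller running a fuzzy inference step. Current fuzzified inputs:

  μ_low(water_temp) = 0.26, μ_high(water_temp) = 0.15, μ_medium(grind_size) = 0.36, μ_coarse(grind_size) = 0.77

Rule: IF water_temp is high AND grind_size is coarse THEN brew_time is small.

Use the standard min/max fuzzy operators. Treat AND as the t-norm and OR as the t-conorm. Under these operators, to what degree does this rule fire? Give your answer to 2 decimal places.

firing strength: high=0.15, coarse=0.77; AND[min(a, b)] → w = 0.15

0.15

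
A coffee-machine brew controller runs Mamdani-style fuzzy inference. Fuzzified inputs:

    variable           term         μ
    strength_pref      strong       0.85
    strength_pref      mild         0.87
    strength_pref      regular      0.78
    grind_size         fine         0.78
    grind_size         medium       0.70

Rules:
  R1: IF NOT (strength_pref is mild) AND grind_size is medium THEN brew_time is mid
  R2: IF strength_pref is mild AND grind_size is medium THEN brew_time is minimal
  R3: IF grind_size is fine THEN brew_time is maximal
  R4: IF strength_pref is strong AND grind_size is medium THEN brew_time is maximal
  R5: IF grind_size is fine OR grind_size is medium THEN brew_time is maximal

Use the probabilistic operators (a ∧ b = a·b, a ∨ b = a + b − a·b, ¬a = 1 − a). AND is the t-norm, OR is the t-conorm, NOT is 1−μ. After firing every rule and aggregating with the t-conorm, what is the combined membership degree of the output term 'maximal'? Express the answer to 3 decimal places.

0.994

R1: ¬mild=1−0.87=0.13, medium=0.70; AND[a·b] → w = 0.0910
R2: mild=0.87, medium=0.70; AND[a·b] → w = 0.6090
R3: fine=0.78 → w = 0.7800
R4: strong=0.85, medium=0.70; AND[a·b] → w = 0.5950
R5: fine=0.78, medium=0.70; OR[a + b − a·b] → w = 0.9340
Rules with consequent 'maximal': {R3, R4, R5} → strengths 0.7800, 0.5950, 0.9340
Aggregate via t-conorm [a + b − a·b]: 0.9941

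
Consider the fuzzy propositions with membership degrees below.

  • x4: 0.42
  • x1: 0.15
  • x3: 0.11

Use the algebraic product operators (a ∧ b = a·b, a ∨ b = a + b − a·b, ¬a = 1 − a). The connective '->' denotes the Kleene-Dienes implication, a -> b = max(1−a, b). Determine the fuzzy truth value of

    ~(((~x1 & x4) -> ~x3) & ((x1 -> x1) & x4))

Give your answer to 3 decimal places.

0.682

~x1 = 1 − 0.1500 = 0.8500
~x1 & x4 = a·b on (0.8500, 0.4200) = 0.3570
~x3 = 1 − 0.1100 = 0.8900
(~x1 & x4) -> ~x3  [Kleene-Dienes: max(1−a, b)] with a=0.3570, b=0.8900 → 0.8900
x1 -> x1  [Kleene-Dienes: max(1−a, b)] with a=0.1500, b=0.1500 → 0.8500
(x1 -> x1) & x4 = a·b on (0.8500, 0.4200) = 0.3570
((~x1 & x4) -> ~x3) & ((x1 -> x1) & x4) = a·b on (0.8900, 0.3570) = 0.3177
~(((~x1 & x4) -> ~x3) & ((x1 -> x1) & x4)) = 1 − 0.3177 = 0.6823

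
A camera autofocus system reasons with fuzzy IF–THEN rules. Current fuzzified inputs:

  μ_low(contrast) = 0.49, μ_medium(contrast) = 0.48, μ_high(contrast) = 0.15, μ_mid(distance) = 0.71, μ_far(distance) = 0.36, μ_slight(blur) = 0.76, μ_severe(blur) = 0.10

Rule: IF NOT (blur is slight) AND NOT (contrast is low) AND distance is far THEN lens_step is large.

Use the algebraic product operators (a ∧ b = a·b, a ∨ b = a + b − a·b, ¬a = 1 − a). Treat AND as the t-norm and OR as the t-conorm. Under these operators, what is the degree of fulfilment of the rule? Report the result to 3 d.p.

0.044

firing strength: ¬slight=1−0.76=0.24, ¬low=1−0.49=0.51, far=0.36; AND[a·b] → w = 0.0441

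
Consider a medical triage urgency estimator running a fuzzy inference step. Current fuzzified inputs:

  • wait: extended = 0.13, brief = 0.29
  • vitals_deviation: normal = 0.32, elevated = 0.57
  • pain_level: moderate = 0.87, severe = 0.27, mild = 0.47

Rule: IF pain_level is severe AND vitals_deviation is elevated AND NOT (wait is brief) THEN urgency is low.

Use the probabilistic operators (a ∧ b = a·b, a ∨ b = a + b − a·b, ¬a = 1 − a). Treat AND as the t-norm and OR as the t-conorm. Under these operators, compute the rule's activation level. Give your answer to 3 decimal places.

0.109

firing strength: severe=0.27, elevated=0.57, ¬brief=1−0.29=0.71; AND[a·b] → w = 0.1093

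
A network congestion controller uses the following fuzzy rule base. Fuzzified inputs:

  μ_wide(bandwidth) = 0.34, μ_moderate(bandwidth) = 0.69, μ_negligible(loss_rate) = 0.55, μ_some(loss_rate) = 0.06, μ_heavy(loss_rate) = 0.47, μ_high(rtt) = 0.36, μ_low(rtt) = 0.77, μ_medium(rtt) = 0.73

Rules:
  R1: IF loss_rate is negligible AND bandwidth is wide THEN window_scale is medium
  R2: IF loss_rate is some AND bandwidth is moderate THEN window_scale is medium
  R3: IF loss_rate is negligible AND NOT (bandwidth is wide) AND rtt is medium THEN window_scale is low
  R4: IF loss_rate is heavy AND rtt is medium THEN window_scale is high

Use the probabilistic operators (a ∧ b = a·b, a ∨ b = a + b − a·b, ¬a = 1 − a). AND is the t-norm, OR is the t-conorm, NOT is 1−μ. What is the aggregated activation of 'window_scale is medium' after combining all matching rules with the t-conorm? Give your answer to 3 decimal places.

0.221

R1: negligible=0.55, wide=0.34; AND[a·b] → w = 0.1870
R2: some=0.06, moderate=0.69; AND[a·b] → w = 0.0414
R3: negligible=0.55, ¬wide=1−0.34=0.66, medium=0.73; AND[a·b] → w = 0.2650
R4: heavy=0.47, medium=0.73; AND[a·b] → w = 0.3431
Rules with consequent 'medium': {R1, R2} → strengths 0.1870, 0.0414
Aggregate via t-conorm [a + b − a·b]: 0.2207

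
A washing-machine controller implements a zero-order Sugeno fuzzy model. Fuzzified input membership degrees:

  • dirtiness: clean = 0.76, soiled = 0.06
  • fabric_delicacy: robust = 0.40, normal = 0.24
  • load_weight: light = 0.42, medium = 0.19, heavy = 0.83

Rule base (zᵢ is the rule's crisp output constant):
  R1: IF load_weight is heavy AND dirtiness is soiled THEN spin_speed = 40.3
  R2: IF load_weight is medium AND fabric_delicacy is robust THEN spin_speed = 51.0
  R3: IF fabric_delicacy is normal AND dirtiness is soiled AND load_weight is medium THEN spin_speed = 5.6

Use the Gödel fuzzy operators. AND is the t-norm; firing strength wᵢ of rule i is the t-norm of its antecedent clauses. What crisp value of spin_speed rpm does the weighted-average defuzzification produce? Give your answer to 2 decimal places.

40.14

R1 (z=40.3): heavy=0.83, soiled=0.06; AND[min(a, b)] → w = 0.06
R2 (z=51.0): medium=0.19, robust=0.40; AND[min(a, b)] → w = 0.19
R3 (z=5.6): normal=0.24, soiled=0.06, medium=0.19; AND[min(a, b)] → w = 0.06
Weighted average = (0.06·40.3 + 0.19·51.0 + 0.06·5.6) / (0.06 + 0.19 + 0.06)
  = 12.4440 / 0.3100 = 40.14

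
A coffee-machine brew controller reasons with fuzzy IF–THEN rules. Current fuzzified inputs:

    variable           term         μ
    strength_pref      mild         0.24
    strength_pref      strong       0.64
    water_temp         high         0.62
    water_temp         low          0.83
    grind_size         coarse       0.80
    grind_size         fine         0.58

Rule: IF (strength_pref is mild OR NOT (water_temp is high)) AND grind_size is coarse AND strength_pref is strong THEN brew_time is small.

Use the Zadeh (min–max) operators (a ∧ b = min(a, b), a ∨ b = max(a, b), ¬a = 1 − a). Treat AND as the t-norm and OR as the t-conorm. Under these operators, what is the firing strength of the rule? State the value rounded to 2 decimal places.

0.38

firing strength: (mild=0.24 OR ¬high=1−0.62=0.38) = 0.38; AND[min(a, b)] with coarse=0.80, strong=0.64 → w = 0.38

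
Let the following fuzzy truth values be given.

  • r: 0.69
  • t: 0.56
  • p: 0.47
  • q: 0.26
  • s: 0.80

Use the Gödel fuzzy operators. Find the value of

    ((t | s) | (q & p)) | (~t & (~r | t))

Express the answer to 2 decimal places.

t | s = max(a, b) on (0.56, 0.80) = 0.80
q & p = min(a, b) on (0.26, 0.47) = 0.26
(t | s) | (q & p) = max(a, b) on (0.80, 0.26) = 0.80
~t = 1 − 0.56 = 0.44
~r = 1 − 0.69 = 0.31
~r | t = max(a, b) on (0.31, 0.56) = 0.56
~t & (~r | t) = min(a, b) on (0.44, 0.56) = 0.44
((t | s) | (q & p)) | (~t & (~r | t)) = max(a, b) on (0.80, 0.44) = 0.80

0.80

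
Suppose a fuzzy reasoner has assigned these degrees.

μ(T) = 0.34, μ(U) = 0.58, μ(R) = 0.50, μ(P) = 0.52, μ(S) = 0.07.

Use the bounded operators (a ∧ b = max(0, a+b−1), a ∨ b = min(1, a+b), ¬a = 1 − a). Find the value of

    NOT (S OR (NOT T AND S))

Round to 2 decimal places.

NOT T = 1 − 0.34 = 0.66
NOT T AND S = max(0, a+b−1) on (0.66, 0.07) = 0.00
S OR (NOT T AND S) = min(1, a+b) on (0.07, 0.00) = 0.07
NOT (S OR (NOT T AND S)) = 1 − 0.07 = 0.93

0.93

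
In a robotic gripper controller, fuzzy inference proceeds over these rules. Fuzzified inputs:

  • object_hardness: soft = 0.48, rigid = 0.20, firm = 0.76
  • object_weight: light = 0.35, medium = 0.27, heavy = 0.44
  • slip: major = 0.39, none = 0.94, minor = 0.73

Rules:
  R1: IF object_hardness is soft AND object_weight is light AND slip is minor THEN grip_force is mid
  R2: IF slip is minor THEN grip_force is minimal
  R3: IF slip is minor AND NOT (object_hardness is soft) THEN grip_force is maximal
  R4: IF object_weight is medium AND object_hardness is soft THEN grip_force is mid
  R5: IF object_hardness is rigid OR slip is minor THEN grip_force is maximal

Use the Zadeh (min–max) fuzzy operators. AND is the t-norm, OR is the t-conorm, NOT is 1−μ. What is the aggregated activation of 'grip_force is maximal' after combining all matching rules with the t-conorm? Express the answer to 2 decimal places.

0.73

R1: soft=0.48, light=0.35, minor=0.73; AND[min(a, b)] → w = 0.35
R2: minor=0.73 → w = 0.73
R3: minor=0.73, ¬soft=1−0.48=0.52; AND[min(a, b)] → w = 0.52
R4: medium=0.27, soft=0.48; AND[min(a, b)] → w = 0.27
R5: rigid=0.20, minor=0.73; OR[max(a, b)] → w = 0.73
Rules with consequent 'maximal': {R3, R5} → strengths 0.52, 0.73
Aggregate via t-conorm [max(a, b)]: 0.73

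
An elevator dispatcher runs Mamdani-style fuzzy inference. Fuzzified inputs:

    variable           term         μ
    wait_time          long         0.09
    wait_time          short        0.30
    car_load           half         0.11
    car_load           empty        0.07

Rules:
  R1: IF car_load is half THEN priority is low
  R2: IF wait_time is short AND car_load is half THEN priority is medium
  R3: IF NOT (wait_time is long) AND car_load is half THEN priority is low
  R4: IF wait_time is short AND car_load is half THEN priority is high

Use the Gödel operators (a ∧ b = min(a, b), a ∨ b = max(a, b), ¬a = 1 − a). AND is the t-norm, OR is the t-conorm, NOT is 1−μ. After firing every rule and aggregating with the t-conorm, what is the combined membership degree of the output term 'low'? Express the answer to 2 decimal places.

0.11

R1: half=0.11 → w = 0.11
R2: short=0.30, half=0.11; AND[min(a, b)] → w = 0.11
R3: ¬long=1−0.09=0.91, half=0.11; AND[min(a, b)] → w = 0.11
R4: short=0.30, half=0.11; AND[min(a, b)] → w = 0.11
Rules with consequent 'low': {R1, R3} → strengths 0.11, 0.11
Aggregate via t-conorm [max(a, b)]: 0.11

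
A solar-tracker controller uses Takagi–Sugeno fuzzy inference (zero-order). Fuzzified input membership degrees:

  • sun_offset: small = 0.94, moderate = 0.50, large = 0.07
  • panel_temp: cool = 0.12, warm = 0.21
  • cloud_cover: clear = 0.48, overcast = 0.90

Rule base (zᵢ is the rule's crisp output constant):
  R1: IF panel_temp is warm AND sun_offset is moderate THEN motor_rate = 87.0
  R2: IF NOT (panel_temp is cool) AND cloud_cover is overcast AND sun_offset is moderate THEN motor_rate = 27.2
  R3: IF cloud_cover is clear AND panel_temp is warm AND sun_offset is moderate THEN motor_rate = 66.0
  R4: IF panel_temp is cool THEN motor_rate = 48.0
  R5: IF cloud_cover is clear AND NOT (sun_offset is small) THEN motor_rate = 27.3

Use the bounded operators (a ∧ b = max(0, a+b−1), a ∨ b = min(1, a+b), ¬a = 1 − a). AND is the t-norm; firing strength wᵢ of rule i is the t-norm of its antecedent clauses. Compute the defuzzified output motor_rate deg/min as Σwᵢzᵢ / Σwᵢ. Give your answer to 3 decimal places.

33.440

R1 (z=87.0): warm=0.21, moderate=0.50; AND[max(0, a+b−1)] → w = 0.00
R2 (z=27.2): ¬cool=1−0.12=0.88, overcast=0.90, moderate=0.50; AND[max(0, a+b−1)] → w = 0.28
R3 (z=66.0): clear=0.48, warm=0.21, moderate=0.50; AND[max(0, a+b−1)] → w = 0.00
R4 (z=48.0): cool=0.12 → w = 0.12
R5 (z=27.3): clear=0.48, ¬small=1−0.94=0.06; AND[max(0, a+b−1)] → w = 0.00
Weighted average = (0.00·87.0 + 0.28·27.2 + 0.00·66.0 + 0.12·48.0 + 0.00·27.3) / (0.00 + 0.28 + 0.00 + 0.12 + 0.00)
  = 13.3760 / 0.4000 = 33.440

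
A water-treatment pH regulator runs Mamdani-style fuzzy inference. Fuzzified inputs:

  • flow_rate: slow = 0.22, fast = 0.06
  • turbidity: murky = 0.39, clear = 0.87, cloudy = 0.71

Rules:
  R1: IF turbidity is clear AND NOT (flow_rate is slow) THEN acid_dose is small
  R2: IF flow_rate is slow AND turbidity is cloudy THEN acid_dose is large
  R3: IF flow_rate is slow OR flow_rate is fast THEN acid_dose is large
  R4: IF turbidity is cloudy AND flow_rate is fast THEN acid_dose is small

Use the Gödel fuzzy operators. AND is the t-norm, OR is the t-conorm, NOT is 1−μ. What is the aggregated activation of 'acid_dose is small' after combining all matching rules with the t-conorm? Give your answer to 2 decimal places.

0.78

R1: clear=0.87, ¬slow=1−0.22=0.78; AND[min(a, b)] → w = 0.78
R2: slow=0.22, cloudy=0.71; AND[min(a, b)] → w = 0.22
R3: slow=0.22, fast=0.06; OR[max(a, b)] → w = 0.22
R4: cloudy=0.71, fast=0.06; AND[min(a, b)] → w = 0.06
Rules with consequent 'small': {R1, R4} → strengths 0.78, 0.06
Aggregate via t-conorm [max(a, b)]: 0.78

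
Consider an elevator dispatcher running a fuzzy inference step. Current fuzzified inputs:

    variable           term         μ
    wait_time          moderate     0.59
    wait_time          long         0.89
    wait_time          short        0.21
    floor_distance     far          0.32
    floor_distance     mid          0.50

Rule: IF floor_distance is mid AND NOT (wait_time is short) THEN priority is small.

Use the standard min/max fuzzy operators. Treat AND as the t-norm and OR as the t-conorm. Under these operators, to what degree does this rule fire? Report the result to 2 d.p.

0.50

firing strength: mid=0.50, ¬short=1−0.21=0.79; AND[min(a, b)] → w = 0.50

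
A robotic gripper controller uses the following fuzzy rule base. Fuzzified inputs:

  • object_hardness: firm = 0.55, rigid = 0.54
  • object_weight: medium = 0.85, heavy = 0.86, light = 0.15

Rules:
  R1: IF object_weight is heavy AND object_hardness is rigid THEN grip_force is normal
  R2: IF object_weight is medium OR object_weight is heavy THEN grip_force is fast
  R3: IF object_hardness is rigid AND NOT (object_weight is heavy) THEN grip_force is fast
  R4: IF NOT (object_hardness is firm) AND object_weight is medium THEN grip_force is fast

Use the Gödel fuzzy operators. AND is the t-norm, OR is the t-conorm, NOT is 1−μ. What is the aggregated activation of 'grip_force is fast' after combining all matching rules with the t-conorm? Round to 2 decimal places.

0.86

R1: heavy=0.86, rigid=0.54; AND[min(a, b)] → w = 0.54
R2: medium=0.85, heavy=0.86; OR[max(a, b)] → w = 0.86
R3: rigid=0.54, ¬heavy=1−0.86=0.14; AND[min(a, b)] → w = 0.14
R4: ¬firm=1−0.55=0.45, medium=0.85; AND[min(a, b)] → w = 0.45
Rules with consequent 'fast': {R2, R3, R4} → strengths 0.86, 0.14, 0.45
Aggregate via t-conorm [max(a, b)]: 0.86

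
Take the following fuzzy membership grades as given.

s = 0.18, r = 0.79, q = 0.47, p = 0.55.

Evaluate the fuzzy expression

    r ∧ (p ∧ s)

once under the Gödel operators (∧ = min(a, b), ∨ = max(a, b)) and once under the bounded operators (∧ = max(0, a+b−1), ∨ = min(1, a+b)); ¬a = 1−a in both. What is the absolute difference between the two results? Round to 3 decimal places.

0.180

Under Gödel:
  p ∧ s = min(a, b) on (0.55, 0.18) = 0.18
  r ∧ (p ∧ s) = min(a, b) on (0.79, 0.18) = 0.18
  → value = 0.1800
Under bounded:
  p ∧ s = max(0, a+b−1) on (0.55, 0.18) = 0.00
  r ∧ (p ∧ s) = max(0, a+b−1) on (0.79, 0.00) = 0.00
  → value = 0.0000
|0.1800 − 0.0000| = 0.180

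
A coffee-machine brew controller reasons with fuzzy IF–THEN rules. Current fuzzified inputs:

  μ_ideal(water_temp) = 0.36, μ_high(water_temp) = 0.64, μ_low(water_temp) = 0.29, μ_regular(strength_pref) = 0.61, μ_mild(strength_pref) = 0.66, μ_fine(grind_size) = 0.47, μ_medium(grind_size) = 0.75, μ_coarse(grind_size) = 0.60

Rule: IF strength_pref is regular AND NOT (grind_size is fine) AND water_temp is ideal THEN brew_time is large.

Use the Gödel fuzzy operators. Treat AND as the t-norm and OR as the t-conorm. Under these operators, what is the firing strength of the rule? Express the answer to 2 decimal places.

0.36

firing strength: regular=0.61, ¬fine=1−0.47=0.53, ideal=0.36; AND[min(a, b)] → w = 0.36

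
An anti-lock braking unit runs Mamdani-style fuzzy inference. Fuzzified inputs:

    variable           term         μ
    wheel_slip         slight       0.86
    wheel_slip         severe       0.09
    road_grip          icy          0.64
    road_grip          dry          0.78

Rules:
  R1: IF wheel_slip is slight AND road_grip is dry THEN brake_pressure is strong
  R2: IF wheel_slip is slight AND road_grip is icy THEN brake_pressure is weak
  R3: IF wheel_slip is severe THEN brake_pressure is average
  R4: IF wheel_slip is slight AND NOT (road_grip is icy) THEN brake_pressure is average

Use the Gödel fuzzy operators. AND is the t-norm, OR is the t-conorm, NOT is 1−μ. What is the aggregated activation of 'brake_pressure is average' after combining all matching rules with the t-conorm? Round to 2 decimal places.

0.36

R1: slight=0.86, dry=0.78; AND[min(a, b)] → w = 0.78
R2: slight=0.86, icy=0.64; AND[min(a, b)] → w = 0.64
R3: severe=0.09 → w = 0.09
R4: slight=0.86, ¬icy=1−0.64=0.36; AND[min(a, b)] → w = 0.36
Rules with consequent 'average': {R3, R4} → strengths 0.09, 0.36
Aggregate via t-conorm [max(a, b)]: 0.36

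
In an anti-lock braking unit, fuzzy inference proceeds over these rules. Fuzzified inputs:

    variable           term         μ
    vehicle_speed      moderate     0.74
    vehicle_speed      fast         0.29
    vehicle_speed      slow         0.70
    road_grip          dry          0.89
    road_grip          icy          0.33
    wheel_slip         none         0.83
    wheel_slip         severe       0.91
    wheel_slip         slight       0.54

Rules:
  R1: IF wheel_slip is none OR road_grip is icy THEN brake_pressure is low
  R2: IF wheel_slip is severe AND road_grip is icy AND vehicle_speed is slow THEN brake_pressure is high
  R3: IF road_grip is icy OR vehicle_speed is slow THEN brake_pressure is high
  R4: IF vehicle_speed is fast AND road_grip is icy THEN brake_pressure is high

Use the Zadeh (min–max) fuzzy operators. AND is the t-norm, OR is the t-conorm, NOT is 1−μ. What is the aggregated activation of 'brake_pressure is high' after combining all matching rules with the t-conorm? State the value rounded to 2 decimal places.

0.70

R1: none=0.83, icy=0.33; OR[max(a, b)] → w = 0.83
R2: severe=0.91, icy=0.33, slow=0.70; AND[min(a, b)] → w = 0.33
R3: icy=0.33, slow=0.70; OR[max(a, b)] → w = 0.70
R4: fast=0.29, icy=0.33; AND[min(a, b)] → w = 0.29
Rules with consequent 'high': {R2, R3, R4} → strengths 0.33, 0.70, 0.29
Aggregate via t-conorm [max(a, b)]: 0.70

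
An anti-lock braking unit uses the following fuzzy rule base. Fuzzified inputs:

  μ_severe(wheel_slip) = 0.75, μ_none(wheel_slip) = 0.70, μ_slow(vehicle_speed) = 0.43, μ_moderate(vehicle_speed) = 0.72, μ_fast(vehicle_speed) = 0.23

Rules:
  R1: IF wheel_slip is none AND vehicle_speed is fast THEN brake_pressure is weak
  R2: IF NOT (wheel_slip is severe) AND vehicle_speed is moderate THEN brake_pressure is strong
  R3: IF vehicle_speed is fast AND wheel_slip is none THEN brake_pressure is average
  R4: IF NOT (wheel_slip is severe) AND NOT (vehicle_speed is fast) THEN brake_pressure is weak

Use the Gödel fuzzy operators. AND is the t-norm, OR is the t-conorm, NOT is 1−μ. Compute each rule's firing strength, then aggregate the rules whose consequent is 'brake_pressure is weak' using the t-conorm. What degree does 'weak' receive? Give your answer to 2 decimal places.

R1: none=0.70, fast=0.23; AND[min(a, b)] → w = 0.23
R2: ¬severe=1−0.75=0.25, moderate=0.72; AND[min(a, b)] → w = 0.25
R3: fast=0.23, none=0.70; AND[min(a, b)] → w = 0.23
R4: ¬severe=1−0.75=0.25, ¬fast=1−0.23=0.77; AND[min(a, b)] → w = 0.25
Rules with consequent 'weak': {R1, R4} → strengths 0.23, 0.25
Aggregate via t-conorm [max(a, b)]: 0.25

0.25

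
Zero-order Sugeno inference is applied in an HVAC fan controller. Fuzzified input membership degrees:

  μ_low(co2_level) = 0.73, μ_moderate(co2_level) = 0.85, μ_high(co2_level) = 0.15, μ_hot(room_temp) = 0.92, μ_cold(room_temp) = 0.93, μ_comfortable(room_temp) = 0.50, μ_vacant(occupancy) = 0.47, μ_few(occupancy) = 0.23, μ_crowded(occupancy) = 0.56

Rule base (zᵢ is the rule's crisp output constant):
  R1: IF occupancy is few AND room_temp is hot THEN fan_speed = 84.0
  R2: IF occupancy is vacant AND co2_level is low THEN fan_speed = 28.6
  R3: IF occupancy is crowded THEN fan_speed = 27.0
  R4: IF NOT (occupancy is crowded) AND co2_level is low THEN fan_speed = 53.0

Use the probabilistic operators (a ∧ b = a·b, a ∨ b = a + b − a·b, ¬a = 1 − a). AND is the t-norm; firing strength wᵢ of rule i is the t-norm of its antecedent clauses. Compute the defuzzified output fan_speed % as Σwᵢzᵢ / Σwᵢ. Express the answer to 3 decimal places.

R1 (z=84.0): few=0.23, hot=0.92; AND[a·b] → w = 0.2116
R2 (z=28.6): vacant=0.47, low=0.73; AND[a·b] → w = 0.3431
R3 (z=27.0): crowded=0.56 → w = 0.5600
R4 (z=53.0): ¬crowded=1−0.56=0.44, low=0.73; AND[a·b] → w = 0.3212
Weighted average = (0.2116·84.0 + 0.3431·28.6 + 0.5600·27.0 + 0.3212·53.0) / (0.2116 + 0.3431 + 0.5600 + 0.3212)
  = 59.7307 / 1.4359 = 41.598

41.598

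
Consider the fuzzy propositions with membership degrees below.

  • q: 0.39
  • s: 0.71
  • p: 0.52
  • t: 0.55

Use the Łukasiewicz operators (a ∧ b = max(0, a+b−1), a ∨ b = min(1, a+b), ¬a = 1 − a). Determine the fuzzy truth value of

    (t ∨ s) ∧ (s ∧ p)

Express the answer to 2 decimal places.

t ∨ s = min(1, a+b) on (0.55, 0.71) = 1.00
s ∧ p = max(0, a+b−1) on (0.71, 0.52) = 0.23
(t ∨ s) ∧ (s ∧ p) = max(0, a+b−1) on (1.00, 0.23) = 0.23

0.23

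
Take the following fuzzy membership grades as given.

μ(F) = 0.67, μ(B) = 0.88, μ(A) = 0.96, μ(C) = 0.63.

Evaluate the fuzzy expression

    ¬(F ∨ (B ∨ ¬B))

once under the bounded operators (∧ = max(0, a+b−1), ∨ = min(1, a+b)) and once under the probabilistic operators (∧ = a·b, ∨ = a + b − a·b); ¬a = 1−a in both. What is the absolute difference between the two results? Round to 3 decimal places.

0.035

Under bounded:
  ¬B = 1 − 0.88 = 0.12
  B ∨ ¬B = min(1, a+b) on (0.88, 0.12) = 1.00
  F ∨ (B ∨ ¬B) = min(1, a+b) on (0.67, 1.00) = 1.00
  ¬(F ∨ (B ∨ ¬B)) = 1 − 1.00 = 0.00
  → value = 0.0000
Under probabilistic:
  ¬B = 1 − 0.8800 = 0.1200
  B ∨ ¬B = a + b − a·b on (0.8800, 0.1200) = 0.8944
  F ∨ (B ∨ ¬B) = a + b − a·b on (0.6700, 0.8944) = 0.9652
  ¬(F ∨ (B ∨ ¬B)) = 1 − 0.9652 = 0.0348
  → value = 0.0348
|0.0000 − 0.0348| = 0.035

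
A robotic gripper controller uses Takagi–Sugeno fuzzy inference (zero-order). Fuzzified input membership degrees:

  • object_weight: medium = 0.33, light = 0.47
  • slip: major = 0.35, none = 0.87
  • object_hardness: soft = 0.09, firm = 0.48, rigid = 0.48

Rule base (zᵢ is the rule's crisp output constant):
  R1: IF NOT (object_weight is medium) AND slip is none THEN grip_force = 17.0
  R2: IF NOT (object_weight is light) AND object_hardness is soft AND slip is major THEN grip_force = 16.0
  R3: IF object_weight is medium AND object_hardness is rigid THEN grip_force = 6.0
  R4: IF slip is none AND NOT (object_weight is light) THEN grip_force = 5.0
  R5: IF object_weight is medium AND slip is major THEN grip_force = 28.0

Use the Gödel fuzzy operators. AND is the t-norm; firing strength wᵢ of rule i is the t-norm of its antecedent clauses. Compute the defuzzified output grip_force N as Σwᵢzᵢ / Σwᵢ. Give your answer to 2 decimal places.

13.69

R1 (z=17.0): ¬medium=1−0.33=0.67, none=0.87; AND[min(a, b)] → w = 0.67
R2 (z=16.0): ¬light=1−0.47=0.53, soft=0.09, major=0.35; AND[min(a, b)] → w = 0.09
R3 (z=6.0): medium=0.33, rigid=0.48; AND[min(a, b)] → w = 0.33
R4 (z=5.0): none=0.87, ¬light=1−0.47=0.53; AND[min(a, b)] → w = 0.53
R5 (z=28.0): medium=0.33, major=0.35; AND[min(a, b)] → w = 0.33
Weighted average = (0.67·17.0 + 0.09·16.0 + 0.33·6.0 + 0.53·5.0 + 0.33·28.0) / (0.67 + 0.09 + 0.33 + 0.53 + 0.33)
  = 26.7000 / 1.9500 = 13.69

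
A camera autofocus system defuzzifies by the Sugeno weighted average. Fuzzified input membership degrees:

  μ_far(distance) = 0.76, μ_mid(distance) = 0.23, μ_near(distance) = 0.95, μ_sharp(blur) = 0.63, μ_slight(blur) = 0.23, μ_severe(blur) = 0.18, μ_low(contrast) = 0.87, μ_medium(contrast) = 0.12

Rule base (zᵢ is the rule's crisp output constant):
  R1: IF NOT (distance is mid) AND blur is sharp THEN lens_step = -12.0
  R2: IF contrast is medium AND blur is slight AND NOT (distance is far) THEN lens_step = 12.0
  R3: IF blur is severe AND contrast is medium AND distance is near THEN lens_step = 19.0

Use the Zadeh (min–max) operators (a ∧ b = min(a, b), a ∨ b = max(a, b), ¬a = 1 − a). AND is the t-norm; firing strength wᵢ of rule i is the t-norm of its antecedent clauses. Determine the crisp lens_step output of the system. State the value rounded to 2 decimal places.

-4.41

R1 (z=-12.0): ¬mid=1−0.23=0.77, sharp=0.63; AND[min(a, b)] → w = 0.63
R2 (z=12.0): medium=0.12, slight=0.23, ¬far=1−0.76=0.24; AND[min(a, b)] → w = 0.12
R3 (z=19.0): severe=0.18, medium=0.12, near=0.95; AND[min(a, b)] → w = 0.12
Weighted average = (0.63·-12.0 + 0.12·12.0 + 0.12·19.0) / (0.63 + 0.12 + 0.12)
  = -3.8400 / 0.8700 = -4.41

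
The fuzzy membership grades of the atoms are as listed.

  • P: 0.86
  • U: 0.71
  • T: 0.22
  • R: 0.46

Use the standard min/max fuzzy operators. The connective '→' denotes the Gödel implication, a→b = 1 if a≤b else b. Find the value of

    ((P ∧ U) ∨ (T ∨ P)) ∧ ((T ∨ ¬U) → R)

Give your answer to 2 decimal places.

0.86

P ∧ U = min(a, b) on (0.86, 0.71) = 0.71
T ∨ P = max(a, b) on (0.22, 0.86) = 0.86
(P ∧ U) ∨ (T ∨ P) = max(a, b) on (0.71, 0.86) = 0.86
¬U = 1 − 0.71 = 0.29
T ∨ ¬U = max(a, b) on (0.22, 0.29) = 0.29
(T ∨ ¬U) → R  [Gödel: 1 if a≤b else b] with a=0.29, b=0.46 → 1.00
((P ∧ U) ∨ (T ∨ P)) ∧ ((T ∨ ¬U) → R) = min(a, b) on (0.86, 1.00) = 0.86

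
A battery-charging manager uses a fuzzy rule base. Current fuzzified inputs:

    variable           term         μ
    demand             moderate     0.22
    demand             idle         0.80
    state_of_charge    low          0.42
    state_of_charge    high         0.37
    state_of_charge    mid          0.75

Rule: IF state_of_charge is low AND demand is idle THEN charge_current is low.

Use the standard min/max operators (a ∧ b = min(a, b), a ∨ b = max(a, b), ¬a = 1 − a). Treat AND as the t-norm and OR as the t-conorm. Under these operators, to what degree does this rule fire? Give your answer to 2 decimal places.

0.42

firing strength: low=0.42, idle=0.80; AND[min(a, b)] → w = 0.42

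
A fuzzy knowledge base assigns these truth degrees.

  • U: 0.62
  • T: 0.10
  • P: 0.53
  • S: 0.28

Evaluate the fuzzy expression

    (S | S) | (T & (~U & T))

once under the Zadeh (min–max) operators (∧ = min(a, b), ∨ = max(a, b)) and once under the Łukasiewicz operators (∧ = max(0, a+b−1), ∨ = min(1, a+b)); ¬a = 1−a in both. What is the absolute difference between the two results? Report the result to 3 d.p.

0.280

Under Zadeh (min–max):
  S | S = max(a, b) on (0.28, 0.28) = 0.28
  ~U = 1 − 0.62 = 0.38
  ~U & T = min(a, b) on (0.38, 0.10) = 0.10
  T & (~U & T) = min(a, b) on (0.10, 0.10) = 0.10
  (S | S) | (T & (~U & T)) = max(a, b) on (0.28, 0.10) = 0.28
  → value = 0.2800
Under Łukasiewicz:
  S | S = min(1, a+b) on (0.28, 0.28) = 0.56
  ~U = 1 − 0.62 = 0.38
  ~U & T = max(0, a+b−1) on (0.38, 0.10) = 0.00
  T & (~U & T) = max(0, a+b−1) on (0.10, 0.00) = 0.00
  (S | S) | (T & (~U & T)) = min(1, a+b) on (0.56, 0.00) = 0.56
  → value = 0.5600
|0.2800 − 0.5600| = 0.280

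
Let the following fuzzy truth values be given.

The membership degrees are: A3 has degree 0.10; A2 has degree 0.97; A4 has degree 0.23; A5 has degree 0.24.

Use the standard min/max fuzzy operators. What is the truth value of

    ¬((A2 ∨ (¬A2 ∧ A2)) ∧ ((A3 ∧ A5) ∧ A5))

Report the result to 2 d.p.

¬A2 = 1 − 0.97 = 0.03
¬A2 ∧ A2 = min(a, b) on (0.03, 0.97) = 0.03
A2 ∨ (¬A2 ∧ A2) = max(a, b) on (0.97, 0.03) = 0.97
A3 ∧ A5 = min(a, b) on (0.10, 0.24) = 0.10
(A3 ∧ A5) ∧ A5 = min(a, b) on (0.10, 0.24) = 0.10
(A2 ∨ (¬A2 ∧ A2)) ∧ ((A3 ∧ A5) ∧ A5) = min(a, b) on (0.97, 0.10) = 0.10
¬((A2 ∨ (¬A2 ∧ A2)) ∧ ((A3 ∧ A5) ∧ A5)) = 1 − 0.10 = 0.90

0.90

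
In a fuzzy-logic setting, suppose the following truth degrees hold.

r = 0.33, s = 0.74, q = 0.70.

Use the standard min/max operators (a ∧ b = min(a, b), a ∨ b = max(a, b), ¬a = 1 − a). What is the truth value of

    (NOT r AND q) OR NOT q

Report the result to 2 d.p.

0.67

NOT r = 1 − 0.33 = 0.67
NOT r AND q = min(a, b) on (0.67, 0.70) = 0.67
NOT q = 1 − 0.70 = 0.30
(NOT r AND q) OR NOT q = max(a, b) on (0.67, 0.30) = 0.67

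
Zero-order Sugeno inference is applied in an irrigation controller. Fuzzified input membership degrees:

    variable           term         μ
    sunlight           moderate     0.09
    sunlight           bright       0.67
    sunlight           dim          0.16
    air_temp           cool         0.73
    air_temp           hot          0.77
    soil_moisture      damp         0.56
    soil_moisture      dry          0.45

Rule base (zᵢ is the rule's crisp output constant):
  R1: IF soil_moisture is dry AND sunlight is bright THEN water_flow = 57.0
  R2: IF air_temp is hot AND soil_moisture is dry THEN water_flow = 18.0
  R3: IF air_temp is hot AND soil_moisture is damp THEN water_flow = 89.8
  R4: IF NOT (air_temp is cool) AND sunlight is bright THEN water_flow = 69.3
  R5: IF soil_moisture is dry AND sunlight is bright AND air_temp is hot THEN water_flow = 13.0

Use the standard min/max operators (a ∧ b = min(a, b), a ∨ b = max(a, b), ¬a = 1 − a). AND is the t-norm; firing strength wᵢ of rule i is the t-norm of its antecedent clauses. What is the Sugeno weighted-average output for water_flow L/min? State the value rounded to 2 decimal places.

49.82

R1 (z=57.0): dry=0.45, bright=0.67; AND[min(a, b)] → w = 0.45
R2 (z=18.0): hot=0.77, dry=0.45; AND[min(a, b)] → w = 0.45
R3 (z=89.8): hot=0.77, damp=0.56; AND[min(a, b)] → w = 0.56
R4 (z=69.3): ¬cool=1−0.73=0.27, bright=0.67; AND[min(a, b)] → w = 0.27
R5 (z=13.0): dry=0.45, bright=0.67, hot=0.77; AND[min(a, b)] → w = 0.45
Weighted average = (0.45·57.0 + 0.45·18.0 + 0.56·89.8 + 0.27·69.3 + 0.45·13.0) / (0.45 + 0.45 + 0.56 + 0.27 + 0.45)
  = 108.5990 / 2.1800 = 49.82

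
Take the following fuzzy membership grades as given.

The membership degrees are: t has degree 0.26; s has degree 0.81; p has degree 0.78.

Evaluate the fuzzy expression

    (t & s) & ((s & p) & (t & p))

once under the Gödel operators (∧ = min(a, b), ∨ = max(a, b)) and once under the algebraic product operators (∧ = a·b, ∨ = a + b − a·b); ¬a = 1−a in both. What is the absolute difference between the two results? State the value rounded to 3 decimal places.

Under Gödel:
  t & s = min(a, b) on (0.26, 0.81) = 0.26
  s & p = min(a, b) on (0.81, 0.78) = 0.78
  t & p = min(a, b) on (0.26, 0.78) = 0.26
  (s & p) & (t & p) = min(a, b) on (0.78, 0.26) = 0.26
  (t & s) & ((s & p) & (t & p)) = min(a, b) on (0.26, 0.26) = 0.26
  → value = 0.2600
Under algebraic product:
  t & s = a·b on (0.2600, 0.8100) = 0.2106
  s & p = a·b on (0.8100, 0.7800) = 0.6318
  t & p = a·b on (0.2600, 0.7800) = 0.2028
  (s & p) & (t & p) = a·b on (0.6318, 0.2028) = 0.1281
  (t & s) & ((s & p) & (t & p)) = a·b on (0.2106, 0.1281) = 0.0270
  → value = 0.0270
|0.2600 − 0.0270| = 0.233

0.233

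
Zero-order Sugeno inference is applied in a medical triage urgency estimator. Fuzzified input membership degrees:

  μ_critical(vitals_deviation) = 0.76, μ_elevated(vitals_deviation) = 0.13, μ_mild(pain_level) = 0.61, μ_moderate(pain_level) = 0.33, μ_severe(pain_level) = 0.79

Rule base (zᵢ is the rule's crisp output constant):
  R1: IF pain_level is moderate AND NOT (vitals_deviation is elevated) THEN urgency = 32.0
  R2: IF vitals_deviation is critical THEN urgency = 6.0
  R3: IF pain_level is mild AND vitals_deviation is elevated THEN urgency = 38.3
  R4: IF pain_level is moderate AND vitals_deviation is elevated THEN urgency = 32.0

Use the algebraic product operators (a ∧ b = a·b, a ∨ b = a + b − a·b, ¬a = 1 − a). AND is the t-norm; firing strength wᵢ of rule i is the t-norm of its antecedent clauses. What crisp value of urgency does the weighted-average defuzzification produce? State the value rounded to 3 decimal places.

15.528

R1 (z=32.0): moderate=0.33, ¬elevated=1−0.13=0.87; AND[a·b] → w = 0.2871
R2 (z=6.0): critical=0.76 → w = 0.7600
R3 (z=38.3): mild=0.61, elevated=0.13; AND[a·b] → w = 0.0793
R4 (z=32.0): moderate=0.33, elevated=0.13; AND[a·b] → w = 0.0429
Weighted average = (0.2871·32.0 + 0.7600·6.0 + 0.0793·38.3 + 0.0429·32.0) / (0.2871 + 0.7600 + 0.0793 + 0.0429)
  = 18.1572 / 1.1693 = 15.528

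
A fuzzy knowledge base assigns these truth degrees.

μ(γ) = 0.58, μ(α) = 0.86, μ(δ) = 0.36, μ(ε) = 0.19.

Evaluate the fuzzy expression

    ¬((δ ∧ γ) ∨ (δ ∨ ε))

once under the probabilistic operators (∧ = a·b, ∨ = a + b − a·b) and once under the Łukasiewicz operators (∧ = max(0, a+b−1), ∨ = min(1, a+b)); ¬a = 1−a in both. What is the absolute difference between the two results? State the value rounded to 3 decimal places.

0.040

Under probabilistic:
  δ ∧ γ = a·b on (0.3600, 0.5800) = 0.2088
  δ ∨ ε = a + b − a·b on (0.3600, 0.1900) = 0.4816
  (δ ∧ γ) ∨ (δ ∨ ε) = a + b − a·b on (0.2088, 0.4816) = 0.5898
  ¬((δ ∧ γ) ∨ (δ ∨ ε)) = 1 − 0.5898 = 0.4102
  → value = 0.4102
Under Łukasiewicz:
  δ ∧ γ = max(0, a+b−1) on (0.36, 0.58) = 0.00
  δ ∨ ε = min(1, a+b) on (0.36, 0.19) = 0.55
  (δ ∧ γ) ∨ (δ ∨ ε) = min(1, a+b) on (0.00, 0.55) = 0.55
  ¬((δ ∧ γ) ∨ (δ ∨ ε)) = 1 − 0.55 = 0.45
  → value = 0.4500
|0.4102 − 0.4500| = 0.040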